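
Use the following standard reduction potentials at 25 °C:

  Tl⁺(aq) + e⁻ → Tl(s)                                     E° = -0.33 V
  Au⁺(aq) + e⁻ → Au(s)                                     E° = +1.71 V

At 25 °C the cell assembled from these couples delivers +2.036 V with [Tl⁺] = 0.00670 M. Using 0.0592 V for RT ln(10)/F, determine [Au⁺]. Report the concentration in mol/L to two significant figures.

Au⁺/Au is the cathode, Tl⁺/Tl the anode: E°cell = +2.04 V, n = 1.
Overall reaction: Au⁺(aq) + Tl(s) → Au(s) + Tl⁺(aq); Q = [Tl⁺]^1/[Au⁺]^1.
From E = E° − (0.0592/n) log Q: log Q = (E° − E)·n/0.0592 = (+2.04 − (+2.036))·1/0.0592 = 0.0676.
So 1·log[Au⁺] = 1·log(0.0067) − log Q = -2.1739 − (0.0676) = -2.2415; [Au⁺] = 10^(-2.2415) ≈ 0.0057 M.

0.0057 M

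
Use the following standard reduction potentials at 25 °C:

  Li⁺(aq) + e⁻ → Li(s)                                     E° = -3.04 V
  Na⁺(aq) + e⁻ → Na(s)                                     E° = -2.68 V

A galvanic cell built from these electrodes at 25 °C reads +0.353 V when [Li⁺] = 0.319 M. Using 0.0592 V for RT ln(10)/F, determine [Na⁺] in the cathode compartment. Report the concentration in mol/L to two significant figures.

0.24 M

Na⁺/Na is the cathode, Li⁺/Li the anode: E°cell = +0.36 V, n = 1.
Overall reaction: Na⁺(aq) + Li(s) → Na(s) + Li⁺(aq); Q = [Li⁺]^1/[Na⁺]^1.
From E = E° − (0.0592/n) log Q: log Q = (E° − E)·n/0.0592 = (+0.36 − (+0.353))·1/0.0592 = 0.1182.
So 1·log[Na⁺] = 1·log(0.319) − log Q = -0.4962 − (0.1182) = -0.6144; [Na⁺] = 10^(-0.6144) ≈ 0.24 M.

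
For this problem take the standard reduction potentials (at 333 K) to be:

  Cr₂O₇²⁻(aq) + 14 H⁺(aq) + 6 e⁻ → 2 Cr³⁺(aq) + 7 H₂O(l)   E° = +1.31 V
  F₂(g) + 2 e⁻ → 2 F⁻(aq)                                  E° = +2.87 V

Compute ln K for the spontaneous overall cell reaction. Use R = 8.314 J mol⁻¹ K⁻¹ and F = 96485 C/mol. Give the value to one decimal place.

Cathode: F₂/F⁻; anode: Cr₂O₇²⁻/Cr³⁺. E°cell = (+2.87) − (+1.31) = +1.56 V, with n = 6.
ΔG° = −nFE° = −RT ln K, so ln K = nFE°/(RT) = (6)(96485)(+1.56) / ((8.314)(333)) = 326.198.

326.2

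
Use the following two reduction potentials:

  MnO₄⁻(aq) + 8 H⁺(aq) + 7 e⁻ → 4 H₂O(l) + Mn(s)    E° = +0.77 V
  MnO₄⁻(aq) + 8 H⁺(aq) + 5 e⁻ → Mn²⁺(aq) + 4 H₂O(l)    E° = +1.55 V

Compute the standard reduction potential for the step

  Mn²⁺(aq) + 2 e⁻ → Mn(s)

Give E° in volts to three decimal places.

-1.180 V

Sequential free energies add, so n₃E°₃ = n₁E°₁ + n₂E°₂.
With n₃ = 7, and the known step contributing 5×(+1.55) V, the unknown satisfies 2·E° = 7×(+0.77) − 5×(+1.55) = -2.360.
E° = -2.360 / 2 = -1.180 V.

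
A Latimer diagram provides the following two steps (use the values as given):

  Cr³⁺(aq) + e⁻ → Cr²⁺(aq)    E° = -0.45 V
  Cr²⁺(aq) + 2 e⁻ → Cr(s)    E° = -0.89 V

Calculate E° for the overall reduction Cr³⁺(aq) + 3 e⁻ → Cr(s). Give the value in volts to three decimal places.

-0.743 V

Standard free energies of sequential steps add: ΔG°₃ = ΔG°₁ + ΔG°₂, so n₃E°₃ = n₁E°₁ + n₂E°₂.
E°₃ = (1×-0.45 + 2×-0.89) / 3 = (-2.230) / 3 = -0.743 V.
E° values themselves are not directly additive — weighting by electron count is essential.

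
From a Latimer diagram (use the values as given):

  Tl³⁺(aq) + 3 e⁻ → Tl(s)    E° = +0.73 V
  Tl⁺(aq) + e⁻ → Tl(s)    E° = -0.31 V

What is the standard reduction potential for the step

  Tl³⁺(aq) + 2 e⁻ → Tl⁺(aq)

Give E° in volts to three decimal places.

+1.250 V

Sequential free energies add, so n₃E°₃ = n₁E°₁ + n₂E°₂.
With n₃ = 3, and the known step contributing 1×(-0.31) V, the unknown satisfies 2·E° = 3×(+0.73) − 1×(-0.31) = +2.500.
E° = +2.500 / 2 = +1.250 V.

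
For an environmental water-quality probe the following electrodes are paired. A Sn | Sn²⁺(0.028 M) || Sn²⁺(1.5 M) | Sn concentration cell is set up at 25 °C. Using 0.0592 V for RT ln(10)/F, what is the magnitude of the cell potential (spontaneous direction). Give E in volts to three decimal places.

+0.051 V

For a concentration cell E°cell = 0. The 1.5 M side is the cathode (reduction is favoured where [Sn²⁺] is higher).
With n = 2, E = −(0.0592/2) log([Sn²⁺]ₐₙ/[Sn²⁺]꜀ₐₜ) = −(0.0592/2) log(0.028/1.5) = −(0.0592/2)(-1.729) = +0.051 V.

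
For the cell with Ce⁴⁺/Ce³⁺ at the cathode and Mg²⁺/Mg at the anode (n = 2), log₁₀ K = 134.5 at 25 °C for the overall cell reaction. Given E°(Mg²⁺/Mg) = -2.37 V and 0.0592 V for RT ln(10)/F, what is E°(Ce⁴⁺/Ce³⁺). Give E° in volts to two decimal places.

E°cell = (0.0592/n)·log K = (0.0592/2)(134.5) = +3.981 V.
Since Ce⁴⁺/Ce³⁺ is the cathode and Mg²⁺/Mg the anode, E°cell = E°(Ce⁴⁺/Ce³⁺) − E°(Mg²⁺/Mg).
So E°(Ce⁴⁺/Ce³⁺) = E°cell + E°(Mg²⁺/Mg) = +3.981 + (-2.37) = +1.61 V.

+1.61 V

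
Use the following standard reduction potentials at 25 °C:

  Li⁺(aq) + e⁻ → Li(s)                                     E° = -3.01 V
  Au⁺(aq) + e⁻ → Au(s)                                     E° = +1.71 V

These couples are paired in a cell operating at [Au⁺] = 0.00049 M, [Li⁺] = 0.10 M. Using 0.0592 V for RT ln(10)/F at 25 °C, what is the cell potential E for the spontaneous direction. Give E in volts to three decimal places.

Au⁺/Au is the cathode (higher E°), Li⁺/Li the anode: E°cell = +1.71 − (-3.01) = +4.72 V, n = 1.
Overall: Au⁺(aq) + Li(s) → Au(s) + Li⁺(aq)
Q = [Li⁺] / ([Au⁺]); log Q = 2.310.
E = E° − (0.0592/n) log Q = +4.72 − (0.0592/1)(2.310) = +4.583 V.

+4.583 V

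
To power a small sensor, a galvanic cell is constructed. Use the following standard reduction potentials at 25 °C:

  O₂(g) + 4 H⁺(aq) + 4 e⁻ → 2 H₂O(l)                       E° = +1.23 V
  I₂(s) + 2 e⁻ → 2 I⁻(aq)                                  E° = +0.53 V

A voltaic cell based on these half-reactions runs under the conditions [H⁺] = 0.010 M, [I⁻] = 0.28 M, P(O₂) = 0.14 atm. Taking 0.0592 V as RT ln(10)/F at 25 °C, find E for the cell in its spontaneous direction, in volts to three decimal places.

+0.536 V

O₂/H₂O is the cathode (higher E°), I₂/I⁻ the anode: E°cell = +1.23 − (+0.53) = +0.70 V, n = 4.
Overall: O₂(g) + 4 H⁺(aq) + 4 I⁻(aq) → 2 H₂O(l) + 2 I₂(s)
Q = 1 / (P(O₂)·[H⁺]^4·[I⁻]^4); log Q = 11.065.
E = E° − (0.0592/n) log Q = +0.70 − (0.0592/4)(11.065) = +0.536 V.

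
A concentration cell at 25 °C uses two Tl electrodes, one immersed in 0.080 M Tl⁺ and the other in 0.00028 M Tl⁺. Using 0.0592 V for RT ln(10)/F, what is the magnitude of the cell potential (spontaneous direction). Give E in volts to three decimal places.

+0.145 V

For a concentration cell E°cell = 0. The 0.080 M side is the cathode (reduction is favoured where [Tl⁺] is higher).
With n = 1, E = −(0.0592/1) log([Tl⁺]ₐₙ/[Tl⁺]꜀ₐₜ) = −(0.0592/1) log(0.00028/0.08) = −(0.0592/1)(-2.456) = +0.145 V.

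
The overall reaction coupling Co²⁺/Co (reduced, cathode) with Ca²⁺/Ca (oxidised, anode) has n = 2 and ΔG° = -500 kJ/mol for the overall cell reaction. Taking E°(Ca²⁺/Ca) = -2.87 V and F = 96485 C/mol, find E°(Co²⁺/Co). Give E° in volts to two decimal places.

-0.28 V

E°cell = −ΔG°/(nF) = −(-500×10³)/((2)(96485)) = +2.591 V.
Since Co²⁺/Co is the cathode and Ca²⁺/Ca the anode, E°cell = E°(Co²⁺/Co) − E°(Ca²⁺/Ca).
So E°(Co²⁺/Co) = E°cell + E°(Ca²⁺/Ca) = +2.591 + (-2.87) = -0.28 V.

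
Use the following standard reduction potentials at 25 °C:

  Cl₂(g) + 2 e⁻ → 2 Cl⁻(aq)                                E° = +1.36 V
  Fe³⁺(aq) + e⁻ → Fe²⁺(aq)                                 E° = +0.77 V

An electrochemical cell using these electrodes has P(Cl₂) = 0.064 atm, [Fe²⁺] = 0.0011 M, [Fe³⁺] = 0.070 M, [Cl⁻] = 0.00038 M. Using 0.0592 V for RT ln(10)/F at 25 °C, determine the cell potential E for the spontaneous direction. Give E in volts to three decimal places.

+0.650 V

Cl₂/Cl⁻ is the cathode (higher E°), Fe³⁺/Fe²⁺ the anode: E°cell = +1.36 − (+0.77) = +0.59 V, n = 2.
Overall: Cl₂(g) + 2 Fe²⁺(aq) → 2 Cl⁻(aq) + 2 Fe³⁺(aq)
Q = [Cl⁻]^2·[Fe³⁺]^2 / (P(Cl₂)·[Fe²⁺]^2); log Q = -2.039.
E = E° − (0.0592/n) log Q = +0.59 − (0.0592/2)(-2.039) = +0.650 V.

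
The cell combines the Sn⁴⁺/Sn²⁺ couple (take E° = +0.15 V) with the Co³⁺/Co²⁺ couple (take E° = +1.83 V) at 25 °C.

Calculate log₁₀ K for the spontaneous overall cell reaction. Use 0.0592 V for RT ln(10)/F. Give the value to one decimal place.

56.8

Cathode: Co³⁺/Co²⁺; anode: Sn⁴⁺/Sn²⁺. E°cell = +1.68 V, n = 2.
log K = nE°cell / 0.0592 = (2)(+1.68) / 0.0592 = 56.8.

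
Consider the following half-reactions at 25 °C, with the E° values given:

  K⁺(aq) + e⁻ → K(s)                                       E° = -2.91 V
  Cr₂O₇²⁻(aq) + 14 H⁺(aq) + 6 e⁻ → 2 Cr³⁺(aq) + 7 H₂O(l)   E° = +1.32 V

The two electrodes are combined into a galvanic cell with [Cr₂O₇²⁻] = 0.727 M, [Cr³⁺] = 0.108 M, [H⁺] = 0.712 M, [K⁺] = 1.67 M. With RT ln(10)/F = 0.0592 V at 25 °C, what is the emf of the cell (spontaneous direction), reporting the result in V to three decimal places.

+4.214 V

Cr₂O₇²⁻/Cr³⁺ is the cathode (higher E°), K⁺/K the anode: E°cell = +1.32 − (-2.91) = +4.23 V, n = 6.
Overall: Cr₂O₇²⁻(aq) + 14 H⁺(aq) + 6 K(s) → 2 Cr³⁺(aq) + 7 H₂O(l) + 6 K⁺(aq)
Q = [Cr³⁺]^2·[K⁺]^6 / ([Cr₂O₇²⁻]·[H⁺]^14); log Q = 1.607.
E = E° − (0.0592/n) log Q = +4.23 − (0.0592/6)(1.607) = +4.214 V.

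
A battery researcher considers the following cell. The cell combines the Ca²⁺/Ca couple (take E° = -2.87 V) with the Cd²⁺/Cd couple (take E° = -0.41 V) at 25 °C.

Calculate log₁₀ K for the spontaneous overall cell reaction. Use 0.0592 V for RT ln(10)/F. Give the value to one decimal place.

Cathode: Cd²⁺/Cd; anode: Ca²⁺/Ca. E°cell = +2.46 V, n = 2.
log K = nE°cell / 0.0592 = (2)(+2.46) / 0.0592 = 83.1.

83.1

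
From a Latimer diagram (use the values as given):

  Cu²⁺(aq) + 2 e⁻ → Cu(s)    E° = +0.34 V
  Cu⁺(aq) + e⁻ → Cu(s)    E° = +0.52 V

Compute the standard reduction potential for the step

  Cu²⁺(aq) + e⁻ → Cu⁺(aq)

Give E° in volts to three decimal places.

+0.160 V

Sequential free energies add, so n₃E°₃ = n₁E°₁ + n₂E°₂.
With n₃ = 2, and the known step contributing 1×(+0.52) V, the unknown satisfies 1·E° = 2×(+0.34) − 1×(+0.52) = +0.160.
E° = +0.160 / 1 = +0.160 V.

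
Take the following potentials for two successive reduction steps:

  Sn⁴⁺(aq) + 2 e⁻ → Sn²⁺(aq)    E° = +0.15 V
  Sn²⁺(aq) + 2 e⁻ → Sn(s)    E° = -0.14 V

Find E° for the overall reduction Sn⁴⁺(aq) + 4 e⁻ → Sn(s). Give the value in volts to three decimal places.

+0.005 V

Since ΔG° = −nFE° is additive over sequential reductions, n₃E°₃ = n₁E°₁ + n₂E°₂.
E°₃ = (2×+0.15 + 2×-0.14) / 4 = (+0.020) / 4 = +0.005 V.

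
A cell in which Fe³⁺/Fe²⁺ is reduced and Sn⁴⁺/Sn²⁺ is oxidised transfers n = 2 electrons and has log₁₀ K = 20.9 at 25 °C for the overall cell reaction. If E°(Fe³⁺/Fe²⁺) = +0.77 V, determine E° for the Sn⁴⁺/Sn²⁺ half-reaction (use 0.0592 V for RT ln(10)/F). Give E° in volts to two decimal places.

+0.15 V

E°cell = (0.0592/n)·log K = (0.0592/2)(20.9) = +0.619 V.
Since Fe³⁺/Fe²⁺ is the cathode and Sn⁴⁺/Sn²⁺ the anode, E°cell = E°(Fe³⁺/Fe²⁺) − E°(Sn⁴⁺/Sn²⁺).
So E°(Sn⁴⁺/Sn²⁺) = E°(Fe³⁺/Fe²⁺) − E°cell = (+0.77) − (+0.619) = +0.15 V.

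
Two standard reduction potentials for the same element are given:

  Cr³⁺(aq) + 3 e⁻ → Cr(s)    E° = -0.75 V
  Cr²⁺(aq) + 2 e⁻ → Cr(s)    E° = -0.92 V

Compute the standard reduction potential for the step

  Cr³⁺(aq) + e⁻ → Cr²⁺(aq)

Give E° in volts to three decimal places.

Sequential free energies add, so n₃E°₃ = n₁E°₁ + n₂E°₂.
With n₃ = 3, and the known step contributing 2×(-0.92) V, the unknown satisfies 1·E° = 3×(-0.75) − 2×(-0.92) = -0.410.
E° = -0.410 / 1 = -0.410 V.

-0.410 V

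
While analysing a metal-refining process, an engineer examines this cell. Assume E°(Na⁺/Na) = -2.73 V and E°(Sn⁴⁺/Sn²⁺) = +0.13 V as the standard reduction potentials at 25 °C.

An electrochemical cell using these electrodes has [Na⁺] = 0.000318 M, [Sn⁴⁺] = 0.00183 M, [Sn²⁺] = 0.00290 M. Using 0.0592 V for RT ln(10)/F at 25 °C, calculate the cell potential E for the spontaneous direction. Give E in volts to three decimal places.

Sn⁴⁺/Sn²⁺ is the cathode (higher E°), Na⁺/Na the anode: E°cell = +0.13 − (-2.73) = +2.86 V, n = 2.
Overall: Sn⁴⁺(aq) + 2 Na(s) → Sn²⁺(aq) + 2 Na⁺(aq)
Q = [Sn²⁺]·[Na⁺]^2 / ([Sn⁴⁺]); log Q = -6.795.
E = E° − (0.0592/n) log Q = +2.86 − (0.0592/2)(-6.795) = +3.061 V.

+3.061 V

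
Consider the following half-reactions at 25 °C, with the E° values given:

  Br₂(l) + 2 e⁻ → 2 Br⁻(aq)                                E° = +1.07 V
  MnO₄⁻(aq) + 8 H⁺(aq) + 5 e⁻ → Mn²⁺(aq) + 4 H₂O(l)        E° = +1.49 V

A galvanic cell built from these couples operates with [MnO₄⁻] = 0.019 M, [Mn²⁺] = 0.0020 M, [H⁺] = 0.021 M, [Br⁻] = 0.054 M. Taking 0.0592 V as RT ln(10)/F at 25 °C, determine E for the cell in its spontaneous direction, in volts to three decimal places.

+0.198 V

MnO₄⁻/Mn²⁺ is the cathode (higher E°), Br₂/Br⁻ the anode: E°cell = +1.49 − (+1.07) = +0.42 V, n = 10.
Overall: 2 MnO₄⁻(aq) + 16 H⁺(aq) + 10 Br⁻(aq) → 2 Mn²⁺(aq) + 8 H₂O(l) + 5 Br₂(l)
Q = [Mn²⁺]^2 / ([MnO₄⁻]^2·[H⁺]^16·[Br⁻]^10); log Q = 37.565.
E = E° − (0.0592/n) log Q = +0.42 − (0.0592/10)(37.565) = +0.198 V.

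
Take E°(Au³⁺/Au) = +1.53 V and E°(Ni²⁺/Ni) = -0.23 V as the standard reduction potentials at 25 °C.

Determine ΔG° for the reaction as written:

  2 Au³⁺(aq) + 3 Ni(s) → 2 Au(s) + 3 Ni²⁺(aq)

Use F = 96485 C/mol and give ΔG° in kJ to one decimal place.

-1018.9 kJ

As written, Au³⁺/Au is reduced (cathode) and Ni²⁺/Ni is oxidised (anode), so E°cell = (+1.53) − (-0.23) = +1.76 V.
Balancing electrons gives n = 6.
ΔG° = −nFE° = −(6)(96485)(+1.76) = -1,018,882 J = -1018.9 kJ.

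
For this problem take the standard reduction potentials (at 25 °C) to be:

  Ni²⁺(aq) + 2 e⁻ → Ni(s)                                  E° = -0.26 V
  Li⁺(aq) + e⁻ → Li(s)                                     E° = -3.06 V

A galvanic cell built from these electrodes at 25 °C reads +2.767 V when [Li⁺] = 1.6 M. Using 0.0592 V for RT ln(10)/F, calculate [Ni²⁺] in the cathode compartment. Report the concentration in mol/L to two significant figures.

Ni²⁺/Ni is the cathode, Li⁺/Li the anode: E°cell = +2.80 V, n = 2.
Overall reaction: Ni²⁺(aq) + 2 Li(s) → Ni(s) + 2 Li⁺(aq); Q = [Li⁺]^2/[Ni²⁺]^1.
From E = E° − (0.0592/n) log Q: log Q = (E° − E)·n/0.0592 = (+2.80 − (+2.767))·2/0.0592 = 1.1149.
So 1·log[Ni²⁺] = 2·log(1.6) − log Q = 0.4082 − (1.1149) = -0.7067; [Ni²⁺] = 10^(-0.7067) ≈ 0.20 M.

0.20 M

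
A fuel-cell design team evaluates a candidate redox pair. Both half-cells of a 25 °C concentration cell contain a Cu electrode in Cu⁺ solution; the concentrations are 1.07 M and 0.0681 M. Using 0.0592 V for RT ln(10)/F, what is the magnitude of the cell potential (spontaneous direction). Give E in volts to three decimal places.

For a concentration cell E°cell = 0. The 1.07 M side is the cathode (reduction is favoured where [Cu⁺] is higher).
With n = 1, E = −(0.0592/1) log([Cu⁺]ₐₙ/[Cu⁺]꜀ₐₜ) = −(0.0592/1) log(0.0681/1.07) = −(0.0592/1)(-1.196) = +0.071 V.

+0.071 V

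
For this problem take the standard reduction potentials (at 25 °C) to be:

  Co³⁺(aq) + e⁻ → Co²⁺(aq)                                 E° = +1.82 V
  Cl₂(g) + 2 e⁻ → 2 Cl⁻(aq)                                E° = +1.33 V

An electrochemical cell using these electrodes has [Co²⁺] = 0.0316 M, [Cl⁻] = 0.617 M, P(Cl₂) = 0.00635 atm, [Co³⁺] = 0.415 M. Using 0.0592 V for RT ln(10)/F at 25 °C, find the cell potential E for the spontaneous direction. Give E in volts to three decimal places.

Co³⁺/Co²⁺ is the cathode (higher E°), Cl₂/Cl⁻ the anode: E°cell = +1.82 − (+1.33) = +0.49 V, n = 2.
Overall: 2 Co³⁺(aq) + 2 Cl⁻(aq) → 2 Co²⁺(aq) + Cl₂(g)
Q = [Co²⁺]^2·P(Cl₂) / ([Co³⁺]^2·[Cl⁻]^2); log Q = -4.015.
E = E° − (0.0592/n) log Q = +0.49 − (0.0592/2)(-4.015) = +0.609 V.

+0.609 V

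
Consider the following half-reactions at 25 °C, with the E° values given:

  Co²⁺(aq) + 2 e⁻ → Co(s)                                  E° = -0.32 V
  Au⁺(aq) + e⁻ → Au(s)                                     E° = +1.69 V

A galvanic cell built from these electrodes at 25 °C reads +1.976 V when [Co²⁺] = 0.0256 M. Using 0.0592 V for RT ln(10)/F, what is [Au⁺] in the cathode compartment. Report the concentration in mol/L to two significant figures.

0.043 M

Au⁺/Au is the cathode, Co²⁺/Co the anode: E°cell = +2.01 V, n = 2.
Overall reaction: 2 Au⁺(aq) + Co(s) → 2 Au(s) + Co²⁺(aq); Q = [Co²⁺]^1/[Au⁺]^2.
From E = E° − (0.0592/n) log Q: log Q = (E° − E)·n/0.0592 = (+2.01 − (+1.976))·2/0.0592 = 1.1486.
So 2·log[Au⁺] = 1·log(0.0256) − log Q = -1.5918 − (1.1486) = -2.7404; log[Au⁺] = -2.7404 / 2 = -1.3702; [Au⁺] = 10^(-1.3702) ≈ 0.043 M.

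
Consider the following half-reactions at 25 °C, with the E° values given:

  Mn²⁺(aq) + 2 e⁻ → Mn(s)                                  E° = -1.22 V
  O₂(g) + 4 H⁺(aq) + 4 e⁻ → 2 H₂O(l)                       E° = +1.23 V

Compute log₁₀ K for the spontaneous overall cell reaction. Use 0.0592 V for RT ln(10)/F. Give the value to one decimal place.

Cathode: O₂/H₂O; anode: Mn²⁺/Mn. E°cell = +2.45 V, n = 4.
log K = nE°cell / 0.0592 = (4)(+2.45) / 0.0592 = 165.5.

165.5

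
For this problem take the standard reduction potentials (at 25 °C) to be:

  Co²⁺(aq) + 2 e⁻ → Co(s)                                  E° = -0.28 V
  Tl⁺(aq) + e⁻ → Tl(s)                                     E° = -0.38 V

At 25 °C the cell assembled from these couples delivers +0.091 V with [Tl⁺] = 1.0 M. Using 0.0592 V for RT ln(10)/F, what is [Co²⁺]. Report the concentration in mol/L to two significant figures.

Co²⁺/Co is the cathode, Tl⁺/Tl the anode: E°cell = +0.10 V, n = 2.
Overall reaction: Co²⁺(aq) + 2 Tl(s) → Co(s) + 2 Tl⁺(aq); Q = [Tl⁺]^2/[Co²⁺]^1.
From E = E° − (0.0592/n) log Q: log Q = (E° − E)·n/0.0592 = (+0.10 − (+0.091))·2/0.0592 = 0.3041.
So 1·log[Co²⁺] = 2·log(1) − log Q = 0.0000 − (0.3041) = -0.3041; [Co²⁺] = 10^(-0.3041) ≈ 0.50 M.

0.50 M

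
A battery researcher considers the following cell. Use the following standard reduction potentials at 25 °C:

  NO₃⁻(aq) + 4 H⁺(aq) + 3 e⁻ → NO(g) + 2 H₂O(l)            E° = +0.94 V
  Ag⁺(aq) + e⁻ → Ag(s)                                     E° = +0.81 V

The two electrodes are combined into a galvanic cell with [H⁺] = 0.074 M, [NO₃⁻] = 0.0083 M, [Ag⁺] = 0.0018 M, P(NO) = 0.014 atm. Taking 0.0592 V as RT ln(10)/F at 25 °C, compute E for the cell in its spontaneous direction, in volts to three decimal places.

+0.199 V

NO₃⁻/NO is the cathode (higher E°), Ag⁺/Ag the anode: E°cell = +0.94 − (+0.81) = +0.13 V, n = 3.
Overall: NO₃⁻(aq) + 4 H⁺(aq) + 3 Ag(s) → NO(g) + 2 H₂O(l) + 3 Ag⁺(aq)
Q = P(NO)·[Ag⁺]^3 / ([NO₃⁻]·[H⁺]^4); log Q = -3.484.
E = E° − (0.0592/n) log Q = +0.13 − (0.0592/3)(-3.484) = +0.199 V.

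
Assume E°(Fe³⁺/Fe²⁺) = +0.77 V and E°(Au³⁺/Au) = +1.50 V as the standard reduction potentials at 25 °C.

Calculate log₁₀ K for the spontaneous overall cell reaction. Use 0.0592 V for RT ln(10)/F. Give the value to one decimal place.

37.0

Cathode: Au³⁺/Au; anode: Fe³⁺/Fe²⁺. E°cell = +0.73 V, n = 3.
log K = nE°cell / 0.0592 = (3)(+0.73) / 0.0592 = 37.0.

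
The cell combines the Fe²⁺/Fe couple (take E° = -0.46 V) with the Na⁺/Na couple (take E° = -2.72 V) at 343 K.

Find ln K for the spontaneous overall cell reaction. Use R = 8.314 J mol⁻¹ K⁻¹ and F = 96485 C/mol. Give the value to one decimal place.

152.9

Cathode: Fe²⁺/Fe; anode: Na⁺/Na. E°cell = (-0.46) − (-2.72) = +2.26 V, with n = 2.
ΔG° = −nFE° = −RT ln K, so ln K = nFE°/(RT) = (2)(96485)(+2.26) / ((8.314)(343)) = 152.930.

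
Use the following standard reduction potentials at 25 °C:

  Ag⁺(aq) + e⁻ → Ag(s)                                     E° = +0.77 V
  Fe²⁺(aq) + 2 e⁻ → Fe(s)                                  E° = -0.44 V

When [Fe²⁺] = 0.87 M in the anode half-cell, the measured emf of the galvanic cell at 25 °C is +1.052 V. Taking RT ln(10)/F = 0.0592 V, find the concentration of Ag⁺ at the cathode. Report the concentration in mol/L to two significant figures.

0.0020 M

Ag⁺/Ag is the cathode, Fe²⁺/Fe the anode: E°cell = +1.21 V, n = 2.
Overall reaction: 2 Ag⁺(aq) + Fe(s) → 2 Ag(s) + Fe²⁺(aq); Q = [Fe²⁺]^1/[Ag⁺]^2.
From E = E° − (0.0592/n) log Q: log Q = (E° − E)·n/0.0592 = (+1.21 − (+1.052))·2/0.0592 = 5.3378.
So 2·log[Ag⁺] = 1·log(0.87) − log Q = -0.0605 − (5.3378) = -5.3983; log[Ag⁺] = -5.3983 / 2 = -2.6991; [Ag⁺] = 10^(-2.6991) ≈ 0.0020 M.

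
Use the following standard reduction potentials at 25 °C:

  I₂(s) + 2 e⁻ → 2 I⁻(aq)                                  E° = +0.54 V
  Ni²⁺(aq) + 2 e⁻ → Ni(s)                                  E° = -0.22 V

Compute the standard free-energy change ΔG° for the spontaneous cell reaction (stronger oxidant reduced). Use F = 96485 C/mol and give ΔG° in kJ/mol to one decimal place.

I₂/I⁻ (E° = +0.54 V) is the cathode; Ni²⁺/Ni (E° = -0.22 V) is the anode, so E°cell = +0.76 V.
Balancing electrons gives n = 2 (lcm of 2 and 2).
ΔG° = −nFE° = −(2)(96485)(+0.76) = -146,657 J = -146.7 kJ/mol.

-146.7 kJ/mol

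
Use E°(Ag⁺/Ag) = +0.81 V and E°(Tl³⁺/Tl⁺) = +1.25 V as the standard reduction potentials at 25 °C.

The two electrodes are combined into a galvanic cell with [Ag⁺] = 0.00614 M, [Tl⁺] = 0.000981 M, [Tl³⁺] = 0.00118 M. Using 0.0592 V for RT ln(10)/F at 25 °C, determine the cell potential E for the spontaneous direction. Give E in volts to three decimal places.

Tl³⁺/Tl⁺ is the cathode (higher E°), Ag⁺/Ag the anode: E°cell = +1.25 − (+0.81) = +0.44 V, n = 2.
Overall: Tl³⁺(aq) + 2 Ag(s) → Tl⁺(aq) + 2 Ag⁺(aq)
Q = [Tl⁺]·[Ag⁺]^2 / ([Tl³⁺]); log Q = -4.504.
E = E° − (0.0592/n) log Q = +0.44 − (0.0592/2)(-4.504) = +0.573 V.

+0.573 V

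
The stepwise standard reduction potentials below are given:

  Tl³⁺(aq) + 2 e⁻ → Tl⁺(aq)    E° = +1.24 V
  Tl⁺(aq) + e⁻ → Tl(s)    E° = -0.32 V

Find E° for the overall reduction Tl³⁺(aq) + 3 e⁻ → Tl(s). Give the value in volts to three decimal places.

+0.720 V

Standard free energies of sequential steps add: ΔG°₃ = ΔG°₁ + ΔG°₂, so n₃E°₃ = n₁E°₁ + n₂E°₂.
E°₃ = (2×+1.24 + 1×-0.32) / 3 = (+2.160) / 3 = +0.720 V.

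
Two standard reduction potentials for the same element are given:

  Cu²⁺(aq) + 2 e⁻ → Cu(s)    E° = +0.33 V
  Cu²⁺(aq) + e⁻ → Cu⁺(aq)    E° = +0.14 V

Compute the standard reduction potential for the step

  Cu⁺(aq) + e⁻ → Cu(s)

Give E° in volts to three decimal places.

+0.520 V

Sequential free energies add, so n₃E°₃ = n₁E°₁ + n₂E°₂.
With n₃ = 2, and the known step contributing 1×(+0.14) V, the unknown satisfies 1·E° = 2×(+0.33) − 1×(+0.14) = +0.520.
E° = +0.520 / 1 = +0.520 V.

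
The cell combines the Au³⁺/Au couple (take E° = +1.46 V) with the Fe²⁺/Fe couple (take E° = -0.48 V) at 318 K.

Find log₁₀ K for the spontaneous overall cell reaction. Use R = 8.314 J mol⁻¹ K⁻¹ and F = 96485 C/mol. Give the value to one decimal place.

Cathode: Au³⁺/Au; anode: Fe²⁺/Fe. E°cell = (+1.46) − (-0.48) = +1.94 V, with n = 6.
ΔG° = −nFE° = −RT ln K, so ln K = nFE°/(RT) = (6)(96485)(+1.94) / ((8.314)(318)) = 424.791.
log₁₀ K = 424.791 / ln 10 = 184.5.

184.5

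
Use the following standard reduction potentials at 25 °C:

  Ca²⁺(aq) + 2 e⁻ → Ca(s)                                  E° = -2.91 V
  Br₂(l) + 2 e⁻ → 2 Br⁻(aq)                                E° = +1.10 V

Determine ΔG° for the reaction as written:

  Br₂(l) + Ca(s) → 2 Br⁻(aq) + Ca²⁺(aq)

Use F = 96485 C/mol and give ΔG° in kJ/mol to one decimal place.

As written, Br₂/Br⁻ is reduced (cathode) and Ca²⁺/Ca is oxidised (anode), so E°cell = (+1.10) − (-2.91) = +4.01 V.
Balancing electrons gives n = 2.
ΔG° = −nFE° = −(2)(96485)(+4.01) = -773,810 J = -773.8 kJ/mol.

-773.8 kJ/mol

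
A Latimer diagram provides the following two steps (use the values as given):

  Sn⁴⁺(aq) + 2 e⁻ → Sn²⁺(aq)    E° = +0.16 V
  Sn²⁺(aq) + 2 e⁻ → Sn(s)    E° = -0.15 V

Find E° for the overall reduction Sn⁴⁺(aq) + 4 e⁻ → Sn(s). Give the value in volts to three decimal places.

Adding the free-energy changes (−nFE°) of the two steps gives −n₃FE°₃ = −n₁FE°₁ − n₂FE°₂.
E°₃ = (2×+0.16 + 2×-0.15) / 4 = (+0.020) / 4 = +0.005 V.

+0.005 V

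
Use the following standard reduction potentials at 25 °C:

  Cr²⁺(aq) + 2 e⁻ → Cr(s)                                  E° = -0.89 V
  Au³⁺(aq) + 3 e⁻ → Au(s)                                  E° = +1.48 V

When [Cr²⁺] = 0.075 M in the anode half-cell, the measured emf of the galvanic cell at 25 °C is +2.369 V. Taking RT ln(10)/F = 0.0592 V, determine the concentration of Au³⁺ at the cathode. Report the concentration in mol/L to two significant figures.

Au³⁺/Au is the cathode, Cr²⁺/Cr the anode: E°cell = +2.37 V, n = 6.
Overall reaction: 2 Au³⁺(aq) + 3 Cr(s) → 2 Au(s) + 3 Cr²⁺(aq); Q = [Cr²⁺]^3/[Au³⁺]^2.
From E = E° − (0.0592/n) log Q: log Q = (E° − E)·n/0.0592 = (+2.37 − (+2.369))·6/0.0592 = 0.1014.
So 2·log[Au³⁺] = 3·log(0.075) − log Q = -3.3748 − (0.1014) = -3.4762; log[Au³⁺] = -3.4762 / 2 = -1.7381; [Au³⁺] = 10^(-1.7381) ≈ 0.018 M.

0.018 M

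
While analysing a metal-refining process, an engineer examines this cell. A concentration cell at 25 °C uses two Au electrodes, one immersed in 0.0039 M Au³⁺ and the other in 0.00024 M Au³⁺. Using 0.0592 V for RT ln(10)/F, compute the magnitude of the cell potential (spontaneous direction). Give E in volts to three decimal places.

For a concentration cell E°cell = 0. The 0.0039 M side is the cathode (reduction is favoured where [Au³⁺] is higher).
With n = 3, E = −(0.0592/3) log([Au³⁺]ₐₙ/[Au³⁺]꜀ₐₜ) = −(0.0592/3) log(0.00024/0.0039) = −(0.0592/3)(-1.211) = +0.024 V.

+0.024 V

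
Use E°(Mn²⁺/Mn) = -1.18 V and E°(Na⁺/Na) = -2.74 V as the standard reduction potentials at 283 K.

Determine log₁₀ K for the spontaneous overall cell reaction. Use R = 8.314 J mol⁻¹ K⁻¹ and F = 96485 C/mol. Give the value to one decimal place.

Cathode: Mn²⁺/Mn; anode: Na⁺/Na. E°cell = (-1.18) − (-2.74) = +1.56 V, with n = 2.
ΔG° = −nFE° = −RT ln K, so ln K = nFE°/(RT) = (2)(96485)(+1.56) / ((8.314)(283)) = 127.943.
log₁₀ K = 127.943 / ln 10 = 55.6.

55.6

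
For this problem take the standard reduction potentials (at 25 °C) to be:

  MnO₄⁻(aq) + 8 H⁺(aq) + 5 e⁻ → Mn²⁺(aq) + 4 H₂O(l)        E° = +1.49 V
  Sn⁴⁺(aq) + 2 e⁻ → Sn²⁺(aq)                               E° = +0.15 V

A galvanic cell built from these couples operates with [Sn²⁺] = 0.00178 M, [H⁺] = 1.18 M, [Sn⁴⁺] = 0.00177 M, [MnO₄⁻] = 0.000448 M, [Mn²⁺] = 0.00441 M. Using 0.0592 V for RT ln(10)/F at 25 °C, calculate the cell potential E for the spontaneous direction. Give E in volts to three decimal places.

+1.335 V

MnO₄⁻/Mn²⁺ is the cathode (higher E°), Sn⁴⁺/Sn²⁺ the anode: E°cell = +1.49 − (+0.15) = +1.34 V, n = 10.
Overall: 2 MnO₄⁻(aq) + 16 H⁺(aq) + 5 Sn²⁺(aq) → 2 Mn²⁺(aq) + 8 H₂O(l) + 5 Sn⁴⁺(aq)
Q = [Mn²⁺]^2·[Sn⁴⁺]^5 / ([MnO₄⁻]^2·[H⁺]^16·[Sn²⁺]^5); log Q = 0.824.
E = E° − (0.0592/n) log Q = +1.34 − (0.0592/10)(0.824) = +1.335 V.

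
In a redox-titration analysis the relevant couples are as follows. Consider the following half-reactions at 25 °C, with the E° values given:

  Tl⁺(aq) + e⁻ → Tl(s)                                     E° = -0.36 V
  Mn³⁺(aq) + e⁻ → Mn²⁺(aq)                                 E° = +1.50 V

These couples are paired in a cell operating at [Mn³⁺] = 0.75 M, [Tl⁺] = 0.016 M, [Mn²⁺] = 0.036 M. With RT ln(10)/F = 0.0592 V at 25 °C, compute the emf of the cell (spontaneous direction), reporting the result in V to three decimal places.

Mn³⁺/Mn²⁺ is the cathode (higher E°), Tl⁺/Tl the anode: E°cell = +1.50 − (-0.36) = +1.86 V, n = 1.
Overall: Mn³⁺(aq) + Tl(s) → Mn²⁺(aq) + Tl⁺(aq)
Q = [Mn²⁺]·[Tl⁺] / ([Mn³⁺]); log Q = -3.115.
E = E° − (0.0592/n) log Q = +1.86 − (0.0592/1)(-3.115) = +2.044 V.

+2.044 V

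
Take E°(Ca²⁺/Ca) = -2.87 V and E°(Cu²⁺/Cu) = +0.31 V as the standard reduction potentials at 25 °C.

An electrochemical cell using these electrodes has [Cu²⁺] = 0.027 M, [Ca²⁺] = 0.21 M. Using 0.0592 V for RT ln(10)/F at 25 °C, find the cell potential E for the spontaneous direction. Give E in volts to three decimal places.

Cu²⁺/Cu is the cathode (higher E°), Ca²⁺/Ca the anode: E°cell = +0.31 − (-2.87) = +3.18 V, n = 2.
Overall: Cu²⁺(aq) + Ca(s) → Cu(s) + Ca²⁺(aq)
Q = [Ca²⁺] / ([Cu²⁺]); log Q = 0.891.
E = E° − (0.0592/n) log Q = +3.18 − (0.0592/2)(0.891) = +3.154 V.

+3.154 V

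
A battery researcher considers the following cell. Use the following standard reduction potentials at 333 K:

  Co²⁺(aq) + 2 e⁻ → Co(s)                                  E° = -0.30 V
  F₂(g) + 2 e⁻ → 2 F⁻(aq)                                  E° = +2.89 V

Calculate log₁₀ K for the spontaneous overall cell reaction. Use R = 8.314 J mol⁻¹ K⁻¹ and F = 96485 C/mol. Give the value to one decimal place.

96.6

Cathode: F₂/F⁻; anode: Co²⁺/Co. E°cell = (+2.89) − (-0.30) = +3.19 V, with n = 2.
ΔG° = −nFE° = −RT ln K, so ln K = nFE°/(RT) = (2)(96485)(+3.19) / ((8.314)(333)) = 222.344.
log₁₀ K = 222.344 / ln 10 = 96.6.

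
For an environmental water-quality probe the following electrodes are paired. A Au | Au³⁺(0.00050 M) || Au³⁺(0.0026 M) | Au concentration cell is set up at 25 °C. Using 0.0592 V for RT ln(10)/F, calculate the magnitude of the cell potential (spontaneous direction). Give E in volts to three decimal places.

+0.014 V

For a concentration cell E°cell = 0. The 0.0026 M side is the cathode (reduction is favoured where [Au³⁺] is higher).
With n = 3, E = −(0.0592/3) log([Au³⁺]ₐₙ/[Au³⁺]꜀ₐₜ) = −(0.0592/3) log(0.0005/0.0026) = −(0.0592/3)(-0.716) = +0.014 V.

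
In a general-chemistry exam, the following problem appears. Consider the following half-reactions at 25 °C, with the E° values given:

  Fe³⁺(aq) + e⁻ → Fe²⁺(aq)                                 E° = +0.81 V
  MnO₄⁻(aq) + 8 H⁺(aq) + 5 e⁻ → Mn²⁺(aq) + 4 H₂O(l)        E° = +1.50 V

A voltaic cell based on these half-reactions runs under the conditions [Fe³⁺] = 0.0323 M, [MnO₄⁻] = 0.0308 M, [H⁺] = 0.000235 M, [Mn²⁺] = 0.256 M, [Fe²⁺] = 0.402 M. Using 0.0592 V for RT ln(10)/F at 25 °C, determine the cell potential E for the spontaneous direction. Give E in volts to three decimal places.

+0.400 V

MnO₄⁻/Mn²⁺ is the cathode (higher E°), Fe³⁺/Fe²⁺ the anode: E°cell = +1.50 − (+0.81) = +0.69 V, n = 5.
Overall: MnO₄⁻(aq) + 8 H⁺(aq) + 5 Fe²⁺(aq) → Mn²⁺(aq) + 4 H₂O(l) + 5 Fe³⁺(aq)
Q = [Mn²⁺]·[Fe³⁺]^5 / ([MnO₄⁻]·[H⁺]^8·[Fe²⁺]^5); log Q = 24.476.
E = E° − (0.0592/n) log Q = +0.69 − (0.0592/5)(24.476) = +0.400 V.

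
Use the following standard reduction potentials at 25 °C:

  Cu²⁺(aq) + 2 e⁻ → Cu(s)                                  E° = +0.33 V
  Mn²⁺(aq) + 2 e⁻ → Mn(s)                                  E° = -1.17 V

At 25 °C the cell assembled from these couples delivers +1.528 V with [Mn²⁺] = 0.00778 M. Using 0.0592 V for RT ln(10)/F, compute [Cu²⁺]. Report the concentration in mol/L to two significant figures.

0.069 M

Cu²⁺/Cu is the cathode, Mn²⁺/Mn the anode: E°cell = +1.50 V, n = 2.
Overall reaction: Cu²⁺(aq) + Mn(s) → Cu(s) + Mn²⁺(aq); Q = [Mn²⁺]^1/[Cu²⁺]^1.
From E = E° − (0.0592/n) log Q: log Q = (E° − E)·n/0.0592 = (+1.50 − (+1.528))·2/0.0592 = -0.9459.
So 1·log[Cu²⁺] = 1·log(0.00778) − log Q = -2.1090 − (-0.9459) = -1.1631; [Cu²⁺] = 10^(-1.1631) ≈ 0.069 M.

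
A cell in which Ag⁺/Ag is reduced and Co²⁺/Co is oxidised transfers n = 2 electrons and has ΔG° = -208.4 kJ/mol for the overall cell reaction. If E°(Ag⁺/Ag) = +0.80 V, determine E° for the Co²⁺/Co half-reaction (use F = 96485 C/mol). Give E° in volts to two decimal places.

-0.28 V

E°cell = −ΔG°/(nF) = −(-208.4×10³)/((2)(96485)) = +1.080 V.
Since Ag⁺/Ag is the cathode and Co²⁺/Co the anode, E°cell = E°(Ag⁺/Ag) − E°(Co²⁺/Co).
So E°(Co²⁺/Co) = E°(Ag⁺/Ag) − E°cell = (+0.80) − (+1.080) = -0.28 V.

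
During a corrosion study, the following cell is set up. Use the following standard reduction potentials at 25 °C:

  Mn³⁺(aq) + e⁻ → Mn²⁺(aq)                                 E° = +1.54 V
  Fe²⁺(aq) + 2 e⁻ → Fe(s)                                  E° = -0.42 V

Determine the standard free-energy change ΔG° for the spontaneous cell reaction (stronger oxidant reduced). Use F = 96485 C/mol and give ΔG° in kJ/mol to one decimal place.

-378.2 kJ/mol

Mn³⁺/Mn²⁺ (E° = +1.54 V) is the cathode; Fe²⁺/Fe (E° = -0.42 V) is the anode, so E°cell = +1.96 V.
Balancing electrons gives n = 2 (lcm of 1 and 2).
ΔG° = −nFE° = −(2)(96485)(+1.96) = -378,221 J = -378.2 kJ/mol.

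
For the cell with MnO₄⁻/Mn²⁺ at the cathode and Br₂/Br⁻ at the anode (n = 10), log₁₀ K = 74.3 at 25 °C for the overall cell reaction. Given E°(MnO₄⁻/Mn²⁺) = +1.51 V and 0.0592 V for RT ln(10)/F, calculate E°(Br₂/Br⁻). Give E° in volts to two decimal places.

+1.07 V

E°cell = (0.0592/n)·log K = (0.0592/10)(74.3) = +0.440 V.
Since MnO₄⁻/Mn²⁺ is the cathode and Br₂/Br⁻ the anode, E°cell = E°(MnO₄⁻/Mn²⁺) − E°(Br₂/Br⁻).
So E°(Br₂/Br⁻) = E°(MnO₄⁻/Mn²⁺) − E°cell = (+1.51) − (+0.440) = +1.07 V.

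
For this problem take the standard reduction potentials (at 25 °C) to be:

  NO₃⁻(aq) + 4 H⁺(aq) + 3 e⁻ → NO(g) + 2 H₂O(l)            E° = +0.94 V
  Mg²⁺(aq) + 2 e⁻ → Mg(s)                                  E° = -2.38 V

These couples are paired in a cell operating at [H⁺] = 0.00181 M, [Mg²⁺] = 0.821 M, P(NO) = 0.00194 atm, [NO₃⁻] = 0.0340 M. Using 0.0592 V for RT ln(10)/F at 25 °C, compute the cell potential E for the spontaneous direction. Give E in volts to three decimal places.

+3.131 V

NO₃⁻/NO is the cathode (higher E°), Mg²⁺/Mg the anode: E°cell = +0.94 − (-2.38) = +3.32 V, n = 6.
Overall: 2 NO₃⁻(aq) + 8 H⁺(aq) + 3 Mg(s) → 2 NO(g) + 4 H₂O(l) + 3 Mg²⁺(aq)
Q = P(NO)^2·[Mg²⁺]^3 / ([NO₃⁻]^2·[H⁺]^8); log Q = 19.194.
E = E° − (0.0592/n) log Q = +3.32 − (0.0592/6)(19.194) = +3.131 V.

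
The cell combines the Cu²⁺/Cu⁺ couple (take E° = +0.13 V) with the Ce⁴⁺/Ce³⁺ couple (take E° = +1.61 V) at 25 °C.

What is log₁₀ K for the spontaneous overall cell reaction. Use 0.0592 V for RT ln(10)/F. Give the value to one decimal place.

Cathode: Ce⁴⁺/Ce³⁺; anode: Cu²⁺/Cu⁺. E°cell = +1.48 V, n = 1.
log K = nE°cell / 0.0592 = (1)(+1.48) / 0.0592 = 25.0.

25.0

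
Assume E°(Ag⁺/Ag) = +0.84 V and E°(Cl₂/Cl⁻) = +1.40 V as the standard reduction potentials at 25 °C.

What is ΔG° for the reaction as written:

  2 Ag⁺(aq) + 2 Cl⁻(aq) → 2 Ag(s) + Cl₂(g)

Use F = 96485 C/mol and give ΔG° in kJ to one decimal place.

+108.1 kJ

As written, Ag⁺/Ag is reduced (cathode) and Cl₂/Cl⁻ is oxidised (anode), so E°cell = (+0.84) − (+1.40) = -0.56 V.
Balancing electrons gives n = 2.
ΔG° = −nFE° = −(2)(96485)(-0.56) = 108,063 J = +108.1 kJ.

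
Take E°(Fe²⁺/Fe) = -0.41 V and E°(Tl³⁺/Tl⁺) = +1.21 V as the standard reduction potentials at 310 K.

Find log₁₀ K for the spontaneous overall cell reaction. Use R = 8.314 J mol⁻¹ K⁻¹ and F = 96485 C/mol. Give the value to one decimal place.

52.7

Cathode: Tl³⁺/Tl⁺; anode: Fe²⁺/Fe. E°cell = (+1.21) − (-0.41) = +1.62 V, with n = 2.
ΔG° = −nFE° = −RT ln K, so ln K = nFE°/(RT) = (2)(96485)(+1.62) / ((8.314)(310)) = 121.292.
log₁₀ K = 121.292 / ln 10 = 52.7.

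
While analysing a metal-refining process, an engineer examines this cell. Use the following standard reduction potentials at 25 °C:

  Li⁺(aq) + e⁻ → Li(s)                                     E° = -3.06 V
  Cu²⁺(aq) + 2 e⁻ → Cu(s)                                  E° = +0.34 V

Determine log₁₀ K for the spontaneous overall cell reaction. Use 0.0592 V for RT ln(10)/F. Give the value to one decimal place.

114.9

Cathode: Cu²⁺/Cu; anode: Li⁺/Li. E°cell = +3.40 V, n = 2.
log K = nE°cell / 0.0592 = (2)(+3.40) / 0.0592 = 114.9.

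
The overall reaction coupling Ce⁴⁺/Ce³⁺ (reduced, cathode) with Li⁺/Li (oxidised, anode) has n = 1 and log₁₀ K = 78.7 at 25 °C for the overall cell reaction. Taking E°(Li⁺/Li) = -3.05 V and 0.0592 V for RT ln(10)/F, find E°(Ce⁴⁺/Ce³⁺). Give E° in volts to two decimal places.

+1.61 V

E°cell = (0.0592/n)·log K = (0.0592/1)(78.7) = +4.659 V.
Since Ce⁴⁺/Ce³⁺ is the cathode and Li⁺/Li the anode, E°cell = E°(Ce⁴⁺/Ce³⁺) − E°(Li⁺/Li).
So E°(Ce⁴⁺/Ce³⁺) = E°cell + E°(Li⁺/Li) = +4.659 + (-3.05) = +1.61 V.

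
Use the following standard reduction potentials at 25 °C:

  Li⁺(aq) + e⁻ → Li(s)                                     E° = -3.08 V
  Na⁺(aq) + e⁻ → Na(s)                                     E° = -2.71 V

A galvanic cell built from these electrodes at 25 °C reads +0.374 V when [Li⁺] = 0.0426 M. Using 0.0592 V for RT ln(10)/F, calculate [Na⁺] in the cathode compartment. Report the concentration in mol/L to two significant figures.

0.050 M

Na⁺/Na is the cathode, Li⁺/Li the anode: E°cell = +0.37 V, n = 1.
Overall reaction: Na⁺(aq) + Li(s) → Na(s) + Li⁺(aq); Q = [Li⁺]^1/[Na⁺]^1.
From E = E° − (0.0592/n) log Q: log Q = (E° − E)·n/0.0592 = (+0.37 − (+0.374))·1/0.0592 = -0.0676.
So 1·log[Na⁺] = 1·log(0.0426) − log Q = -1.3706 − (-0.0676) = -1.3030; [Na⁺] = 10^(-1.3030) ≈ 0.050 M.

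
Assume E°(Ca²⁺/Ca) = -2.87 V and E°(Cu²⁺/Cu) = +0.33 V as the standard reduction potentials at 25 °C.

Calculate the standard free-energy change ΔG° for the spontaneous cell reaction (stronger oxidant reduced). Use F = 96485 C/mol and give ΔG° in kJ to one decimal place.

-617.5 kJ

Cu²⁺/Cu (E° = +0.33 V) is the cathode; Ca²⁺/Ca (E° = -2.87 V) is the anode, so E°cell = +3.20 V.
Balancing electrons gives n = 2 (lcm of 2 and 2).
ΔG° = −nFE° = −(2)(96485)(+3.20) = -617,504 J = -617.5 kJ.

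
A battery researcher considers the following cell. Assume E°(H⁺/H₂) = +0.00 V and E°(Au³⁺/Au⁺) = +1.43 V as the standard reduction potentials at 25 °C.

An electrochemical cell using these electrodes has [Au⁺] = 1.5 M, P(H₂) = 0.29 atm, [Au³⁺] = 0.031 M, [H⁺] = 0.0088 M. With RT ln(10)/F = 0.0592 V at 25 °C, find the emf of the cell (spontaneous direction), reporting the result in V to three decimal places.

+1.486 V

Au³⁺/Au⁺ is the cathode (higher E°), H⁺/H₂ the anode: E°cell = +1.43 − (+0.00) = +1.43 V, n = 2.
Overall: Au³⁺(aq) + H₂(g) → Au⁺(aq) + 2 H⁺(aq)
Q = [Au⁺]·[H⁺]^2 / ([Au³⁺]·P(H₂)); log Q = -1.889.
E = E° − (0.0592/n) log Q = +1.43 − (0.0592/2)(-1.889) = +1.486 V.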